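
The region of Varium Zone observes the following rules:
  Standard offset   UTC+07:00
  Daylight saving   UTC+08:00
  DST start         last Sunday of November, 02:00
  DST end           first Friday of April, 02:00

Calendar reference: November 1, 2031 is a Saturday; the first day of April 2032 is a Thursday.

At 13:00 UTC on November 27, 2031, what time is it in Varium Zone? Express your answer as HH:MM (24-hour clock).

1 November 2031 is a Saturday, so Sundays fall on 2, 9, 16, 23, 30; the last is November 30.
1 April 2032 is a Thursday, so the first Friday is April 2.
At the standard offset (UTC+07:00), 13:00 UTC + 7h = 20:00 Varium Zone standard time.
Daylight saving runs 30 November 2031 – 2 April 2032; the standard-time date in Varium Zone, November 27, 2031, is outside that window, so Varium Zone is on standard time at UTC+07:00.
13:00 UTC + 7h = 20:00 local.

20:00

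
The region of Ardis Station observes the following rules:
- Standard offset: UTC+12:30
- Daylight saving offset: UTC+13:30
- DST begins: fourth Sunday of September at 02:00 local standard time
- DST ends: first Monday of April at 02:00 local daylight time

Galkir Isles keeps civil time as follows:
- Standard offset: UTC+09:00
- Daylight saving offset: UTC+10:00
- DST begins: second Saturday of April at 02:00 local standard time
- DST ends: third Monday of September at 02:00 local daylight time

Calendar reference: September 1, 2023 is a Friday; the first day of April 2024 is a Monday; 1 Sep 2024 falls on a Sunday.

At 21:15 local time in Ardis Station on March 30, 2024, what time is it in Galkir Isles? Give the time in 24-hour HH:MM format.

16:45

1 September 2023 is a Friday, so the first Sunday is September 3 and the fourth is September 24.
1 April 2024 is a Monday, so the first Monday is April 1.
March 30, 2024 falls between 24 September 2023 and 1 April 2024, so daylight saving is in effect and Ardis Station is at UTC+13:30.
21:15 Ardis Station − 13h30m = 07:45 UTC.
1 April 2024 is a Monday, so the first Saturday is April 6 and the second is April 13.
1 September 2024 is a Sunday, so the first Monday is September 2 and the third is September 16.
At the standard offset (UTC+09:00), 07:45 UTC + 9h = 16:45 Galkir Isles standard time.
The standard-time date in Galkir Isles, March 30, 2024, is outside the daylight-saving period (13 April – 16 September), so Galkir Isles is on standard time, UTC+09:00.
07:45 UTC + 9h = 16:45 Galkir Isles.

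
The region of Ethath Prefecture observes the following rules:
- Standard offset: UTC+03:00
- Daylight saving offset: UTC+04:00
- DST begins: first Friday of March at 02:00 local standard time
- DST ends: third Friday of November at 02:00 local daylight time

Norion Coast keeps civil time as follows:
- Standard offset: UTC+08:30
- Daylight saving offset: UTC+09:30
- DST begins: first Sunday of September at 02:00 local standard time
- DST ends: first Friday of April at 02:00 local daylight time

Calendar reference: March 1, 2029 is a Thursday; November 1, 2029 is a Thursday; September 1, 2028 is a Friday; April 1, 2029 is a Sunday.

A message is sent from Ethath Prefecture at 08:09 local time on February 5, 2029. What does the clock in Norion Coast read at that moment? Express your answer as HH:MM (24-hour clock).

1 March 2029 is a Thursday, so the first Friday is March 2.
1 November 2029 is a Thursday, so the first Friday is November 2 and the third is November 16.
Daylight saving runs 2 March – 16 November; February 5, 2029 is outside that window, so Ethath Prefecture is on standard time at UTC+03:00.
08:09 Ethath Prefecture − 3h = 05:09 UTC.
1 September 2028 is a Friday, so the first Sunday is September 3.
1 April 2029 is a Sunday, so the first Friday is April 6.
At the standard offset (UTC+08:30), 05:09 UTC + 8h30m = 13:39 Norion Coast standard time.
The standard-time date in Norion Coast, February 5, 2029, lies within the daylight-saving period (3 September 2028 – 6 April 2029), so Norion Coast is on daylight time, UTC+09:30.
05:09 UTC + 9h30m = 14:39 Norion Coast.

14:39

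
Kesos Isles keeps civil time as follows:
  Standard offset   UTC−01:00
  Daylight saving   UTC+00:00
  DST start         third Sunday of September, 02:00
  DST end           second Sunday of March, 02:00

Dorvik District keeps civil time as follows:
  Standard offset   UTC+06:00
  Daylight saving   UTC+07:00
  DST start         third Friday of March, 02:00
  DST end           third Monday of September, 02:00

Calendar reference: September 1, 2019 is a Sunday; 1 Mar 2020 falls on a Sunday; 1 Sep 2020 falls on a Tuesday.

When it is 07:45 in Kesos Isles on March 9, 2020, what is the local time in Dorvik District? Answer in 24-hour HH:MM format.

14:45

1 September 2019 is a Sunday, so the first Sunday is September 1 and the third is September 15.
1 March 2020 is a Sunday, so the first Sunday is March 1 and the second is March 8.
Daylight saving runs 15 September 2019 – 8 March 2020; March 9, 2020 is outside that window, so Kesos Isles is on standard time at UTC−01:00.
07:45 Kesos Isles + 1h = 08:45 UTC.
1 March 2020 is a Sunday, so the first Friday is March 6 and the third is March 20.
1 September 2020 is a Tuesday, so the first Monday is September 7 and the third is September 21.
At the standard offset (UTC+06:00), 08:45 UTC + 6h = 14:45 Dorvik District standard time.
Daylight saving runs 20 March – 21 September; the standard-time date in Dorvik District, March 9, 2020, is outside that window, so Dorvik District is on standard time at UTC+06:00.
08:45 UTC + 6h = 14:45 Dorvik District.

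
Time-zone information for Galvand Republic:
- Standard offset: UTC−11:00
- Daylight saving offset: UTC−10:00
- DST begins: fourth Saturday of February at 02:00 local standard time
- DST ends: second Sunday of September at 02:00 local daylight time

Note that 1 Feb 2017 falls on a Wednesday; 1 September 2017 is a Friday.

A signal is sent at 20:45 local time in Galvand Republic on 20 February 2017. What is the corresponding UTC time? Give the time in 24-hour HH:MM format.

07:45

1 February 2017 is a Wednesday, so the first Saturday is February 4 and the fourth is February 25.
1 September 2017 is a Friday, so the first Sunday is September 3 and the second is September 10.
Daylight saving runs 25 February – 10 September; 20 February 2017 is outside that window, so Galvand Republic is on standard time at UTC−11:00.
20:45 local + 11h = 07:45 UTC (rolling into the next day, 21 February 2017).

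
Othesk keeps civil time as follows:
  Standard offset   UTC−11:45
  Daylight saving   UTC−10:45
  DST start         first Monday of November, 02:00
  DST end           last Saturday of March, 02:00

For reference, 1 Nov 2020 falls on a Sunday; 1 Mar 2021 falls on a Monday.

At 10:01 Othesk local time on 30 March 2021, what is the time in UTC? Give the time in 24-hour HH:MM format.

21:46

1 November 2020 is a Sunday, so the first Monday is November 2.
1 March 2021 is a Monday, so Saturdays fall on 6, 13, 20, 27; the last is March 27.
30 March 2021 is outside the daylight-saving period (2 November 2020 – 27 March 2021), so Othesk is on standard time, UTC−11:45.
10:01 local + 11h45m = 21:46 UTC.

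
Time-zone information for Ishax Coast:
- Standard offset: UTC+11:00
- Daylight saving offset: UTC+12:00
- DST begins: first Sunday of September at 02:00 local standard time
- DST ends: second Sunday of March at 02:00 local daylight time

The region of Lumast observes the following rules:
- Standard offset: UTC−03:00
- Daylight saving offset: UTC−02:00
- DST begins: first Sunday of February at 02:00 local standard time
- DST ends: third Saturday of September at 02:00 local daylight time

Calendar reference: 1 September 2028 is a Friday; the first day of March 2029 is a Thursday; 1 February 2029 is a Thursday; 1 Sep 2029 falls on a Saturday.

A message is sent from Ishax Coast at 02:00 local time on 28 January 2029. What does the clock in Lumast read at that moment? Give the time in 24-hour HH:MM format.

1 September 2028 is a Friday, so the first Sunday is September 3.
1 March 2029 is a Thursday, so the first Sunday is March 4 and the second is March 11.
28 January 2029 falls between 3 September 2028 and 11 March 2029, so daylight saving is in effect and Ishax Coast is at UTC+12:00.
02:00 Ishax Coast − 12h = 14:00 UTC (rolling into the previous day, 27 January 2029).
1 February 2029 is a Thursday, so the first Sunday is February 4.
1 September 2029 is a Saturday, so the first Saturday is September 1 and the third is September 15.
At the standard offset (UTC−03:00), 14:00 UTC − 3h = 11:00 Lumast standard time.
The standard-time date in Lumast, 27 January 2029, is outside the daylight-saving period (4 February – 15 September), so Lumast is on standard time, UTC−03:00.
14:00 UTC − 3h = 11:00 Lumast.

11:00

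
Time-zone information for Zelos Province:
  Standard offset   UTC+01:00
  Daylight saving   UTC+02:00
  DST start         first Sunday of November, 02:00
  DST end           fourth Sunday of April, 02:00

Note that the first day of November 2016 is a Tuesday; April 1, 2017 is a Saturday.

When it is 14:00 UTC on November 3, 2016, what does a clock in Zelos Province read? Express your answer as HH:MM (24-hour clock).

1 November 2016 is a Tuesday, so the first Sunday is November 6.
1 April 2017 is a Saturday, so the first Sunday is April 2 and the fourth is April 23.
At the standard offset (UTC+01:00), 14:00 UTC + 1h = 15:00 Zelos Province standard time.
The standard-time date in Zelos Province, November 3, 2016, is outside the daylight-saving period (6 November 2016 – 23 April 2017), so Zelos Province is on standard time, UTC+01:00.
14:00 UTC + 1h = 15:00 local.

15:00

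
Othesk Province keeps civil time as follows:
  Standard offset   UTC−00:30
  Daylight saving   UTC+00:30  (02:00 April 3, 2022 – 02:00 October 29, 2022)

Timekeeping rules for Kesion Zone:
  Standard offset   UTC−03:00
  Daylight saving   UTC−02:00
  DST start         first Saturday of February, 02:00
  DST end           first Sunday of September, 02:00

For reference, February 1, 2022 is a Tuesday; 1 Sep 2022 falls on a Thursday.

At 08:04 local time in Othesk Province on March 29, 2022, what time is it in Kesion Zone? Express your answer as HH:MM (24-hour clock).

Daylight saving runs 3 April – 29 October; March 29, 2022 is outside that window, so Othesk Province is on standard time at UTC−00:30.
08:04 Othesk Province + 0h30m = 08:34 UTC.
1 February 2022 is a Tuesday, so the first Saturday is February 5.
1 September 2022 is a Thursday, so the first Sunday is September 4.
At the standard offset (UTC−03:00), 08:34 UTC − 3h = 05:34 Kesion Zone standard time.
Daylight saving runs 5 February – 4 September; the standard-time date in Kesion Zone, March 29, 2022, is inside that window, so Kesion Zone is at UTC−02:00.
08:34 UTC − 2h = 06:34 Kesion Zone.

06:34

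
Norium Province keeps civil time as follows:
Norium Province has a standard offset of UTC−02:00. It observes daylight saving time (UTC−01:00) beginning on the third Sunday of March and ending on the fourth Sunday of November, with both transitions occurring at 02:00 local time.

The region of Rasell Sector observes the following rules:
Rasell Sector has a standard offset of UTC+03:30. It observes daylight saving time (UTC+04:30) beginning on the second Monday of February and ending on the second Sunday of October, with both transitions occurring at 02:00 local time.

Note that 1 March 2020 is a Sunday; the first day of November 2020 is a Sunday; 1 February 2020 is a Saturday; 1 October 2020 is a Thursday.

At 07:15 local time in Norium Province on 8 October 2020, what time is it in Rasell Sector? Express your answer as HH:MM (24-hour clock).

12:45

1 March 2020 is a Sunday, so the first Sunday is March 1 and the third is March 15.
1 November 2020 is a Sunday, so the first Sunday is November 1 and the fourth is November 22.
8 October 2020 falls between 15 March and 22 November, so daylight saving is in effect and Norium Province is at UTC−01:00.
07:15 Norium Province + 1h = 08:15 UTC.
1 February 2020 is a Saturday, so the first Monday is February 3 and the second is February 10.
1 October 2020 is a Thursday, so the first Sunday is October 4 and the second is October 11.
At the standard offset (UTC+03:30), 08:15 UTC + 3h30m = 11:45 Rasell Sector standard time.
The standard-time date in Rasell Sector, 8 October 2020, falls between 10 February and 11 October, so daylight saving is in effect and Rasell Sector is at UTC+04:30.
08:15 UTC + 4h30m = 12:45 Rasell Sector.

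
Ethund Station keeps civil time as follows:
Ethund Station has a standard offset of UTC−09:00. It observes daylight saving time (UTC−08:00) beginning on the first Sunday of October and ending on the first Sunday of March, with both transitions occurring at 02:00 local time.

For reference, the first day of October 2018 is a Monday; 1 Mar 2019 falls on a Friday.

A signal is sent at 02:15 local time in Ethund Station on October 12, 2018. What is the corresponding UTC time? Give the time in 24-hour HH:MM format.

1 October 2018 is a Monday, so the first Sunday is October 7.
1 March 2019 is a Friday, so the first Sunday is March 3.
October 12, 2018 falls between 7 October 2018 and 3 March 2019, so daylight saving is in effect and Ethund Station is at UTC−08:00.
02:15 local + 8h = 10:15 UTC.

10:15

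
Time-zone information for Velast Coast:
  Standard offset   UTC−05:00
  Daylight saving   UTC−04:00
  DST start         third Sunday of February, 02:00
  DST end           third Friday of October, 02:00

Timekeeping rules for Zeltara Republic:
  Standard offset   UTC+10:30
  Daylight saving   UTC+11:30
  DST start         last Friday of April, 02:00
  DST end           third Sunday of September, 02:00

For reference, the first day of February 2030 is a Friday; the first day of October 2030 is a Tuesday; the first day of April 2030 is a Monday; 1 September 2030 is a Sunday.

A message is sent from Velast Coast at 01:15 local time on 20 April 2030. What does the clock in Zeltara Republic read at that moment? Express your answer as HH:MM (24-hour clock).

1 February 2030 is a Friday, so the first Sunday is February 3 and the third is February 17.
1 October 2030 is a Tuesday, so the first Friday is October 4 and the third is October 18.
20 April 2030 falls between 17 February and 18 October, so daylight saving is in effect and Velast Coast is at UTC−04:00.
01:15 Velast Coast + 4h = 05:15 UTC.
1 April 2030 is a Monday, so Fridays fall on 5, 12, 19, 26; the last is April 26.
1 September 2030 is a Sunday, so the first Sunday is September 1 and the third is September 15.
At the standard offset (UTC+10:30), 05:15 UTC + 10h30m = 15:45 Zeltara Republic standard time.
Daylight saving runs 26 April – 15 September; the standard-time date in Zeltara Republic, 20 April 2030, is outside that window, so Zeltara Republic is on standard time at UTC+10:30.
05:15 UTC + 10h30m = 15:45 Zeltara Republic.

15:45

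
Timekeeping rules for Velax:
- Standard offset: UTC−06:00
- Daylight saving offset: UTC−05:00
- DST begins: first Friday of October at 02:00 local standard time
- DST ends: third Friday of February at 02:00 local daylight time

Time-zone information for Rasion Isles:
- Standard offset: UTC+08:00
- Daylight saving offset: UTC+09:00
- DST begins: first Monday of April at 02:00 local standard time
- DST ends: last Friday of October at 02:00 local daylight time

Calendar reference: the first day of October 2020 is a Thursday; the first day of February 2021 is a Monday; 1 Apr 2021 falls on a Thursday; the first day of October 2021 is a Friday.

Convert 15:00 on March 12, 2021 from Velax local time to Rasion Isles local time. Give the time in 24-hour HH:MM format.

1 October 2020 is a Thursday, so the first Friday is October 2.
1 February 2021 is a Monday, so the first Friday is February 5 and the third is February 19.
March 12, 2021 is outside the daylight-saving period (2 October 2020 – 19 February 2021), so Velax is on standard time, UTC−06:00.
15:00 Velax + 6h = 21:00 UTC.
1 April 2021 is a Thursday, so the first Monday is April 5.
1 October 2021 is a Friday, so Fridays fall on 1, 8, 15, 22, 29; the last is October 29.
At the standard offset (UTC+08:00), 21:00 UTC + 8h = 05:00 Rasion Isles standard time (rolling into the next day, 13 March 2021).
The standard-time date in Rasion Isles, March 13, 2021, is outside the daylight-saving period (5 April – 29 October), so Rasion Isles is on standard time, UTC+08:00.
21:00 UTC + 8h = 05:00 Rasion Isles (rolling into the next day, 13 March 2021).

05:00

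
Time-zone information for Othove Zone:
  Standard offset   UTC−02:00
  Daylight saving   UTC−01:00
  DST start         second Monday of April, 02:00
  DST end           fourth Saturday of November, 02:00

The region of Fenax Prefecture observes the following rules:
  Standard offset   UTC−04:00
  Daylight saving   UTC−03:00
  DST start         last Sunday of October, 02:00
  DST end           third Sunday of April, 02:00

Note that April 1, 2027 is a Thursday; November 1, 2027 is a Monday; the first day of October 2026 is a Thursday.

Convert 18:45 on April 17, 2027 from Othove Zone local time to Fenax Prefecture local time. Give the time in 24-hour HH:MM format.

1 April 2027 is a Thursday, so the first Monday is April 5 and the second is April 12.
1 November 2027 is a Monday, so the first Saturday is November 6 and the fourth is November 27.
Daylight saving runs 12 April – 27 November; April 17, 2027 is inside that window, so Othove Zone is at UTC−01:00.
18:45 Othove Zone + 1h = 19:45 UTC.
1 October 2026 is a Thursday, so Sundays fall on 4, 11, 18, 25; the last is October 25.
1 April 2027 is a Thursday, so the first Sunday is April 4 and the third is April 18.
At the standard offset (UTC−04:00), 19:45 UTC − 4h = 15:45 Fenax Prefecture standard time.
The standard-time date in Fenax Prefecture, April 17, 2027, falls between 25 October 2026 and 18 April 2027, so daylight saving is in effect and Fenax Prefecture is at UTC−03:00.
19:45 UTC − 3h = 16:45 Fenax Prefecture.

16:45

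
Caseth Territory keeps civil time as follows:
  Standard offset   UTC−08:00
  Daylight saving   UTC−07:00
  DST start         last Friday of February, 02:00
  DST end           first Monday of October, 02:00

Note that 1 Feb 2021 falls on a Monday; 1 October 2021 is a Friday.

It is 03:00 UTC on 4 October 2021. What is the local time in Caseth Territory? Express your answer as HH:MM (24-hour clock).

1 February 2021 is a Monday, so Fridays fall on 5, 12, 19, 26; the last is February 26.
1 October 2021 is a Friday, so the first Monday is October 4.
At the standard offset (UTC−08:00), 03:00 UTC − 8h = 19:00 Caseth Territory standard time (rolling into the previous day, 3 October 2021).
Daylight saving runs 26 February – 4 October; the standard-time date in Caseth Territory, 3 October 2021, is inside that window, so Caseth Territory is at UTC−07:00.
03:00 UTC − 7h = 20:00 local (rolling into the previous day, 3 October 2021).

20:00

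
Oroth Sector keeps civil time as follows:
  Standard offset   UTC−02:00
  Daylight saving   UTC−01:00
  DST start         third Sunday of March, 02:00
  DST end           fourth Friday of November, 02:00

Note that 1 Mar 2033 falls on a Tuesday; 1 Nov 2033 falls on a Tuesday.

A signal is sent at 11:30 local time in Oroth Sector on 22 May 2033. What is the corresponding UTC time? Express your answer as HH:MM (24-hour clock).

1 March 2033 is a Tuesday, so the first Sunday is March 6 and the third is March 20.
1 November 2033 is a Tuesday, so the first Friday is November 4 and the fourth is November 25.
Daylight saving runs 20 March – 25 November; 22 May 2033 is inside that window, so Oroth Sector is at UTC−01:00.
11:30 local + 1h = 12:30 UTC.

12:30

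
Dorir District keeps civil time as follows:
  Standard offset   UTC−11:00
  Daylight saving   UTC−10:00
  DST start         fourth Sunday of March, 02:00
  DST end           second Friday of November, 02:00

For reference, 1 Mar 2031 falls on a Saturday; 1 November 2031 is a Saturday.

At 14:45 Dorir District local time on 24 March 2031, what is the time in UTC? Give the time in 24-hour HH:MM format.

1 March 2031 is a Saturday, so the first Sunday is March 2 and the fourth is March 23.
1 November 2031 is a Saturday, so the first Friday is November 7 and the second is November 14.
24 March 2031 lies within the daylight-saving period (23 March – 14 November), so Dorir District is on daylight time, UTC−10:00.
14:45 local + 10h = 00:45 UTC (rolling into the next day, 25 March 2031).

00:45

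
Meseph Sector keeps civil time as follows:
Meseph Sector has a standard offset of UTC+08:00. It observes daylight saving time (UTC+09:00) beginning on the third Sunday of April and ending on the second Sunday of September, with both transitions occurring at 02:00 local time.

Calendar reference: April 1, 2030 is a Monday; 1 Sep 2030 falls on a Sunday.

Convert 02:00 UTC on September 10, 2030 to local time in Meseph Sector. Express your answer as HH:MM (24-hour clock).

1 April 2030 is a Monday, so the first Sunday is April 7 and the third is April 21.
1 September 2030 is a Sunday, so the first Sunday is September 1 and the second is September 8.
At the standard offset (UTC+08:00), 02:00 UTC + 8h = 10:00 Meseph Sector standard time.
The standard-time date in Meseph Sector, September 10, 2030, does not fall between 21 April and 8 September, so daylight saving is not in effect and Meseph Sector is at UTC+08:00.
02:00 UTC + 8h = 10:00 local.

10:00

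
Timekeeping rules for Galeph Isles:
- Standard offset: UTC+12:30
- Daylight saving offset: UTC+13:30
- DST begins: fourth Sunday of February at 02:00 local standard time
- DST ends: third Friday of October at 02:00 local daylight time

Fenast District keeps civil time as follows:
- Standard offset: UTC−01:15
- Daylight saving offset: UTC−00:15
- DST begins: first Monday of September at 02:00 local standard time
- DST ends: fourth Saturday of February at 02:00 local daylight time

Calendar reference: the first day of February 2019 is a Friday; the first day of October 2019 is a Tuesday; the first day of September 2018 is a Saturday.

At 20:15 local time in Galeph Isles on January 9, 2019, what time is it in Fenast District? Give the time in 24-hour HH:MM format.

07:30

1 February 2019 is a Friday, so the first Sunday is February 3 and the fourth is February 24.
1 October 2019 is a Tuesday, so the first Friday is October 4 and the third is October 18.
Daylight saving runs 24 February – 18 October; January 9, 2019 is outside that window, so Galeph Isles is on standard time at UTC+12:30.
20:15 Galeph Isles − 12h30m = 07:45 UTC.
1 September 2018 is a Saturday, so the first Monday is September 3.
1 February 2019 is a Friday, so the first Saturday is February 2 and the fourth is February 23.
At the standard offset (UTC−01:15), 07:45 UTC − 1h15m = 06:30 Fenast District standard time.
The standard-time date in Fenast District, January 9, 2019, falls between 3 September 2018 and 23 February 2019, so daylight saving is in effect and Fenast District is at UTC−00:15.
07:45 UTC − 0h15m = 07:30 Fenast District.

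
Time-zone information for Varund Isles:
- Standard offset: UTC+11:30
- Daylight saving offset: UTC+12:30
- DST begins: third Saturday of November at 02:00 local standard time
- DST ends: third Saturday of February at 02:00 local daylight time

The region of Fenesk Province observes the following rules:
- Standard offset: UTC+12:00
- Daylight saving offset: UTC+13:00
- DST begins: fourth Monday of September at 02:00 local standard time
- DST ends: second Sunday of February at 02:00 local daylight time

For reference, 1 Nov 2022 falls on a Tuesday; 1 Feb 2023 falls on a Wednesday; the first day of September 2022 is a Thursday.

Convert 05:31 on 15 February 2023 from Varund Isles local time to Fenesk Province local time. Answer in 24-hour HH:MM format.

05:01

1 November 2022 is a Tuesday, so the first Saturday is November 5 and the third is November 19.
1 February 2023 is a Wednesday, so the first Saturday is February 4 and the third is February 18.
15 February 2023 lies within the daylight-saving period (19 November 2022 – 18 February 2023), so Varund Isles is on daylight time, UTC+12:30.
05:31 Varund Isles − 12h30m = 17:01 UTC (rolling into the previous day, 14 February 2023).
1 September 2022 is a Thursday, so the first Monday is September 5 and the fourth is September 26.
1 February 2023 is a Wednesday, so the first Sunday is February 5 and the second is February 12.
At the standard offset (UTC+12:00), 17:01 UTC + 12h = 05:01 Fenesk Province standard time (rolling into the next day, 15 February 2023).
The standard-time date in Fenesk Province, 15 February 2023, is outside the daylight-saving period (26 September 2022 – 12 February 2023), so Fenesk Province is on standard time, UTC+12:00.
17:01 UTC + 12h = 05:01 Fenesk Province (rolling into the next day, 15 February 2023).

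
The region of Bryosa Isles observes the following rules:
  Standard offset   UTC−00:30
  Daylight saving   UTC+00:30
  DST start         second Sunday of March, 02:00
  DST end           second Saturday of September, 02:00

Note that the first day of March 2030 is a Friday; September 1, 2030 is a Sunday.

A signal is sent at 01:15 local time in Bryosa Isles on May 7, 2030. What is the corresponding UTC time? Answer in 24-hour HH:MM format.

00:45

1 March 2030 is a Friday, so the first Sunday is March 3 and the second is March 10.
1 September 2030 is a Sunday, so the first Saturday is September 7 and the second is September 14.
May 7, 2030 falls between 10 March and 14 September, so daylight saving is in effect and Bryosa Isles is at UTC+00:30.
01:15 local − 0h30m = 00:45 UTC.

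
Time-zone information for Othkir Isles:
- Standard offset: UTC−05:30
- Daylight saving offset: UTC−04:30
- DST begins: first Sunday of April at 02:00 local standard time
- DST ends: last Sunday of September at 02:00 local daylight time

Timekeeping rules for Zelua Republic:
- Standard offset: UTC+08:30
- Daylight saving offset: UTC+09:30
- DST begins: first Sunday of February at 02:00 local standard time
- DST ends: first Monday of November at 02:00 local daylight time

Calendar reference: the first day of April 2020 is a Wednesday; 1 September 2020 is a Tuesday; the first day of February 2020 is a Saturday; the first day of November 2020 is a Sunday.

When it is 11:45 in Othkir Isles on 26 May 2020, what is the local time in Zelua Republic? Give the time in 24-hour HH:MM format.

1 April 2020 is a Wednesday, so the first Sunday is April 5.
1 September 2020 is a Tuesday, so Sundays fall on 6, 13, 20, 27; the last is September 27.
26 May 2020 falls between 5 April and 27 September, so daylight saving is in effect and Othkir Isles is at UTC−04:30.
11:45 Othkir Isles + 4h30m = 16:15 UTC.
1 February 2020 is a Saturday, so the first Sunday is February 2.
1 November 2020 is a Sunday, so the first Monday is November 2.
At the standard offset (UTC+08:30), 16:15 UTC + 8h30m = 00:45 Zelua Republic standard time (rolling into the next day, 27 May 2020).
The standard-time date in Zelua Republic, 27 May 2020, falls between 2 February and 2 November, so daylight saving is in effect and Zelua Republic is at UTC+09:30.
16:15 UTC + 9h30m = 01:45 Zelua Republic (rolling into the next day, 27 May 2020).

01:45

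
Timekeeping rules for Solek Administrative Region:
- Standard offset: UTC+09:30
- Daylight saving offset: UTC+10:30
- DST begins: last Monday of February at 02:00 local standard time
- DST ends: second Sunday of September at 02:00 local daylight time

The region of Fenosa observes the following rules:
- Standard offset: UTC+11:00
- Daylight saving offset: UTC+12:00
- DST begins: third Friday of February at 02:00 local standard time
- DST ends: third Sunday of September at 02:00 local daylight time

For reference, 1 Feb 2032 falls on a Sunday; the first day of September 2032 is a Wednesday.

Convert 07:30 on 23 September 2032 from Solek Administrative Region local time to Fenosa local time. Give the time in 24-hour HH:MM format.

1 February 2032 is a Sunday, so Mondays fall on 2, 9, 16, 23; the last is February 23.
1 September 2032 is a Wednesday, so the first Sunday is September 5 and the second is September 12.
23 September 2032 is outside the daylight-saving period (23 February – 12 September), so Solek Administrative Region is on standard time, UTC+09:30.
07:30 Solek Administrative Region − 9h30m = 22:00 UTC (rolling into the previous day, 22 September 2032).
1 February 2032 is a Sunday, so the first Friday is February 6 and the third is February 20.
1 September 2032 is a Wednesday, so the first Sunday is September 5 and the third is September 19.
At the standard offset (UTC+11:00), 22:00 UTC + 11h = 09:00 Fenosa standard time (rolling into the next day, 23 September 2032).
The standard-time date in Fenosa, 23 September 2032, is outside the daylight-saving period (20 February – 19 September), so Fenosa is on standard time, UTC+11:00.
22:00 UTC + 11h = 09:00 Fenosa (rolling into the next day, 23 September 2032).

09:00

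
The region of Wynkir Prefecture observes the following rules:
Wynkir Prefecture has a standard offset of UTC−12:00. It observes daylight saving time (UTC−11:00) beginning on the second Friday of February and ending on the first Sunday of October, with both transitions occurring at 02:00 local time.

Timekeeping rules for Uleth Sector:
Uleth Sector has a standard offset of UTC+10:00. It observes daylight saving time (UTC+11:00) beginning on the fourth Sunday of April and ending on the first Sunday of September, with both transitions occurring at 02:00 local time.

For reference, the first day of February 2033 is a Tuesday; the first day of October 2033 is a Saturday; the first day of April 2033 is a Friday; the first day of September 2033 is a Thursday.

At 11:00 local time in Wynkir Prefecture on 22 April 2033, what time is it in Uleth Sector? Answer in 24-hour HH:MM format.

1 February 2033 is a Tuesday, so the first Friday is February 4 and the second is February 11.
1 October 2033 is a Saturday, so the first Sunday is October 2.
22 April 2033 lies within the daylight-saving period (11 February – 2 October), so Wynkir Prefecture is on daylight time, UTC−11:00.
11:00 Wynkir Prefecture + 11h = 22:00 UTC.
1 April 2033 is a Friday, so the first Sunday is April 3 and the fourth is April 24.
1 September 2033 is a Thursday, so the first Sunday is September 4.
At the standard offset (UTC+10:00), 22:00 UTC + 10h = 08:00 Uleth Sector standard time (rolling into the next day, 23 April 2033).
The standard-time date in Uleth Sector, 23 April 2033, is outside the daylight-saving period (24 April – 4 September), so Uleth Sector is on standard time, UTC+10:00.
22:00 UTC + 10h = 08:00 Uleth Sector (rolling into the next day, 23 April 2033).

08:00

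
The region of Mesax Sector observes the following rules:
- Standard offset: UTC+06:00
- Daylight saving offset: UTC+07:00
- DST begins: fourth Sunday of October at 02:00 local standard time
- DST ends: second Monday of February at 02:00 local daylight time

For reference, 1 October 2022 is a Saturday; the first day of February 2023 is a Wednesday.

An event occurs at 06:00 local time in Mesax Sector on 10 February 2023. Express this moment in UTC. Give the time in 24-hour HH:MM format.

1 October 2022 is a Saturday, so the first Sunday is October 2 and the fourth is October 23.
1 February 2023 is a Wednesday, so the first Monday is February 6 and the second is February 13.
10 February 2023 falls between 23 October 2022 and 13 February 2023, so daylight saving is in effect and Mesax Sector is at UTC+07:00.
06:00 local − 7h = 23:00 UTC (rolling into the previous day, 9 February 2023).

23:00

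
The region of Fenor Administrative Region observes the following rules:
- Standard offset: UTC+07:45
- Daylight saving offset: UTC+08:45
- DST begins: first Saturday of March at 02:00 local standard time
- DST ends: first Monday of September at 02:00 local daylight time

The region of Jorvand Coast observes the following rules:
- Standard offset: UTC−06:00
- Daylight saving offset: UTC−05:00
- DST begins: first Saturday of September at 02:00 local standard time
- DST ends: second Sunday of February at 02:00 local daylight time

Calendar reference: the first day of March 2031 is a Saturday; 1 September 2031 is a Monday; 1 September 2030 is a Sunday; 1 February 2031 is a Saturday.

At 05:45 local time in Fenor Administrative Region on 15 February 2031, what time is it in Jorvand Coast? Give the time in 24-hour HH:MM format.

1 March 2031 is a Saturday, so the first Saturday is March 1.
1 September 2031 is a Monday, so the first Monday is September 1.
Daylight saving runs 1 March – 1 September; 15 February 2031 is outside that window, so Fenor Administrative Region is on standard time at UTC+07:45.
05:45 Fenor Administrative Region − 7h45m = 22:00 UTC (rolling into the previous day, 14 February 2031).
1 September 2030 is a Sunday, so the first Saturday is September 7.
1 February 2031 is a Saturday, so the first Sunday is February 2 and the second is February 9.
At the standard offset (UTC−06:00), 22:00 UTC − 6h = 16:00 Jorvand Coast standard time.
Daylight saving runs 7 September 2030 – 9 February 2031; the standard-time date in Jorvand Coast, 14 February 2031, is outside that window, so Jorvand Coast is on standard time at UTC−06:00.
22:00 UTC − 6h = 16:00 Jorvand Coast.

16:00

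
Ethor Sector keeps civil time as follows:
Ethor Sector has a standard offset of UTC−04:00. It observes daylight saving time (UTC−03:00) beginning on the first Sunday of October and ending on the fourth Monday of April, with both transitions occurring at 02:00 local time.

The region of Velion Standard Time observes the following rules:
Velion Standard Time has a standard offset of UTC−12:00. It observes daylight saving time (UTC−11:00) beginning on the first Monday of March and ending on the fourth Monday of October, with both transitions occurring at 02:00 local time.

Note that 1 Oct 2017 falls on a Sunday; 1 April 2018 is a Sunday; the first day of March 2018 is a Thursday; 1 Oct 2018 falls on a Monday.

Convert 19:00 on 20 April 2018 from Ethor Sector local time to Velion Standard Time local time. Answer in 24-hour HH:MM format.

1 October 2017 is a Sunday, so the first Sunday is October 1.
1 April 2018 is a Sunday, so the first Monday is April 2 and the fourth is April 23.
20 April 2018 falls between 1 October 2017 and 23 April 2018, so daylight saving is in effect and Ethor Sector is at UTC−03:00.
19:00 Ethor Sector + 3h = 22:00 UTC.
1 March 2018 is a Thursday, so the first Monday is March 5.
1 October 2018 is a Monday, so the first Monday is October 1 and the fourth is October 22.
At the standard offset (UTC−12:00), 22:00 UTC − 12h = 10:00 Velion Standard Time standard time.
Daylight saving runs 5 March – 22 October; the standard-time date in Velion Standard Time, 20 April 2018, is inside that window, so Velion Standard Time is at UTC−11:00.
22:00 UTC − 11h = 11:00 Velion Standard Time.

11:00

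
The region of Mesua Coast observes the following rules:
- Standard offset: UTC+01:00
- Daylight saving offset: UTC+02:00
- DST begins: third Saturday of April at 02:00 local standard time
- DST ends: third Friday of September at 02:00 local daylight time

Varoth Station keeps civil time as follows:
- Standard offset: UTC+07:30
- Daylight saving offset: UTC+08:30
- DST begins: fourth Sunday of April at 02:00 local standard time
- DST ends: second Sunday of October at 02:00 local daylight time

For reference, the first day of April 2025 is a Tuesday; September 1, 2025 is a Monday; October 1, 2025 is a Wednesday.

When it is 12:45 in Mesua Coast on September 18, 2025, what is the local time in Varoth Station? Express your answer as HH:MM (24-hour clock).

19:15

1 April 2025 is a Tuesday, so the first Saturday is April 5 and the third is April 19.
1 September 2025 is a Monday, so the first Friday is September 5 and the third is September 19.
September 18, 2025 falls between 19 April and 19 September, so daylight saving is in effect and Mesua Coast is at UTC+02:00.
12:45 Mesua Coast − 2h = 10:45 UTC.
1 April 2025 is a Tuesday, so the first Sunday is April 6 and the fourth is April 27.
1 October 2025 is a Wednesday, so the first Sunday is October 5 and the second is October 12.
At the standard offset (UTC+07:30), 10:45 UTC + 7h30m = 18:15 Varoth Station standard time.
Daylight saving runs 27 April – 12 October; the standard-time date in Varoth Station, September 18, 2025, is inside that window, so Varoth Station is at UTC+08:30.
10:45 UTC + 8h30m = 19:15 Varoth Station.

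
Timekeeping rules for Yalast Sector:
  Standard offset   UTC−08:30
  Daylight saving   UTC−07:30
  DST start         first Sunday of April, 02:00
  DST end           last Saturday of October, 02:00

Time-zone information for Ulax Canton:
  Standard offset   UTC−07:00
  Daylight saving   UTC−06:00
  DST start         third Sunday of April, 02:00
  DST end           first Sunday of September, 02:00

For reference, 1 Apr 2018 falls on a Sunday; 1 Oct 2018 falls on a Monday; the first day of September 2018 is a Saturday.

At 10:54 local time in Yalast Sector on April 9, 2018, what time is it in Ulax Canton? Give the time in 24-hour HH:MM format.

1 April 2018 is a Sunday, so the first Sunday is April 1.
1 October 2018 is a Monday, so Saturdays fall on 6, 13, 20, 27; the last is October 27.
April 9, 2018 lies within the daylight-saving period (1 April – 27 October), so Yalast Sector is on daylight time, UTC−07:30.
10:54 Yalast Sector + 7h30m = 18:24 UTC.
1 April 2018 is a Sunday, so the first Sunday is April 1 and the third is April 15.
1 September 2018 is a Saturday, so the first Sunday is September 2.
At the standard offset (UTC−07:00), 18:24 UTC − 7h = 11:24 Ulax Canton standard time.
The standard-time date in Ulax Canton, April 9, 2018, does not fall between 15 April and 2 September, so daylight saving is not in effect and Ulax Canton is at UTC−07:00.
18:24 UTC − 7h = 11:24 Ulax Canton.

11:24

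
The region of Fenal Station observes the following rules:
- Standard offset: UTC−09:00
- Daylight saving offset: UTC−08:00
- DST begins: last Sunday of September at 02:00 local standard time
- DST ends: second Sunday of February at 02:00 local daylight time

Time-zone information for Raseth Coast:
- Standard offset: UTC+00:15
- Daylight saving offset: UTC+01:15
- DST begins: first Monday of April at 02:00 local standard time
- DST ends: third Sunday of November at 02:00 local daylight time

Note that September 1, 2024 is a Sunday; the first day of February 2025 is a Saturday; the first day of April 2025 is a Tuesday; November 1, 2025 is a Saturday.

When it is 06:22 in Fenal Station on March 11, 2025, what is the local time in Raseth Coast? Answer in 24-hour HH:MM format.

1 September 2024 is a Sunday, so Sundays fall on 1, 8, 15, 22, 29; the last is September 29.
1 February 2025 is a Saturday, so the first Sunday is February 2 and the second is February 9.
March 11, 2025 does not fall between 29 September 2024 and 9 February 2025, so daylight saving is not in effect and Fenal Station is at UTC−09:00.
06:22 Fenal Station + 9h = 15:22 UTC.
1 April 2025 is a Tuesday, so the first Monday is April 7.
1 November 2025 is a Saturday, so the first Sunday is November 2 and the third is November 16.
At the standard offset (UTC+00:15), 15:22 UTC + 0h15m = 15:37 Raseth Coast standard time.
The standard-time date in Raseth Coast, March 11, 2025, is outside the daylight-saving period (7 April – 16 November), so Raseth Coast is on standard time, UTC+00:15.
15:22 UTC + 0h15m = 15:37 Raseth Coast.

15:37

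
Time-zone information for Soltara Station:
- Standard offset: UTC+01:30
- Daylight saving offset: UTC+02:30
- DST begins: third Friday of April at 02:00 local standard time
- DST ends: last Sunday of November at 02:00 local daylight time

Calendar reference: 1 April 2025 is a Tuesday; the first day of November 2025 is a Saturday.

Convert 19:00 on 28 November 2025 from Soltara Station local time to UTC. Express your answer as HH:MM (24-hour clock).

16:30

1 April 2025 is a Tuesday, so the first Friday is April 4 and the third is April 18.
1 November 2025 is a Saturday, so Sundays fall on 2, 9, 16, 23, 30; the last is November 30.
Daylight saving runs 18 April – 30 November; 28 November 2025 is inside that window, so Soltara Station is at UTC+02:30.
19:00 local − 2h30m = 16:30 UTC.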